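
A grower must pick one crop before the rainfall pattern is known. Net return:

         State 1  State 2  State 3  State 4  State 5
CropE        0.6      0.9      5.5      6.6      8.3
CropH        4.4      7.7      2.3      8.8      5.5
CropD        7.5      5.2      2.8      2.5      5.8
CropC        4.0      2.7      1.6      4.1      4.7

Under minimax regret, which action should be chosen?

Column bests: State 1=7.5, State 2=7.7, State 3=5.5, State 4=8.8, State 5=8.3.
CropE regrets: 6.9, 6.8, 0.0, 2.2, 0.0 → max 6.9
CropH regrets: 3.1, 0.0, 3.2, 0.0, 2.8 → max 3.2
CropD regrets: 0.0, 2.5, 2.7, 6.3, 2.5 → max 6.3
CropC regrets: 3.5, 5.0, 3.9, 4.7, 3.6 → max 5.0
Smallest max regret = 3.2 → CropH.

CropH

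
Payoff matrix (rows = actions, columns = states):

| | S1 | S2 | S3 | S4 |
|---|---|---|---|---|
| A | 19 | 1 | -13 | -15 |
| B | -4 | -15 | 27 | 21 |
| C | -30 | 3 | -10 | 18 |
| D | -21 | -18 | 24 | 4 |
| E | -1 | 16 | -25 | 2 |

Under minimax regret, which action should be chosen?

B

Column bests: S1=19, S2=16, S3=27, S4=21.
A regrets: 0, 15, 40, 36 → max 40
B regrets: 23, 31, 0, 0 → max 31
C regrets: 49, 13, 37, 3 → max 49
D regrets: 40, 34, 3, 17 → max 40
E regrets: 20, 0, 52, 19 → max 52
Smallest max regret = 31 → B.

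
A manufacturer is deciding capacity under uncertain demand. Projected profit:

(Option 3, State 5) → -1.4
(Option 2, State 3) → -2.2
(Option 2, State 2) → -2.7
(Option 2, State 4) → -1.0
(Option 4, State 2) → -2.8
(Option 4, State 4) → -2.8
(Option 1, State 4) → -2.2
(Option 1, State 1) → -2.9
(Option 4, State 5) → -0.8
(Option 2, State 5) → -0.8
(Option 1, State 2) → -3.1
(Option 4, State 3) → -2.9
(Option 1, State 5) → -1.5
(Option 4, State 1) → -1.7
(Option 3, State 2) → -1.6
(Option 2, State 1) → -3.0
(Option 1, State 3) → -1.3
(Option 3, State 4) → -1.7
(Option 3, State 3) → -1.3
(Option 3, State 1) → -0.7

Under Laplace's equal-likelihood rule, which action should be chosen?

Option 3

Row averages: Option 1=-2.2, Option 2=-1.94, Option 3=-1.34, Option 4=-2.2
Highest average = -1.34 → Option 3.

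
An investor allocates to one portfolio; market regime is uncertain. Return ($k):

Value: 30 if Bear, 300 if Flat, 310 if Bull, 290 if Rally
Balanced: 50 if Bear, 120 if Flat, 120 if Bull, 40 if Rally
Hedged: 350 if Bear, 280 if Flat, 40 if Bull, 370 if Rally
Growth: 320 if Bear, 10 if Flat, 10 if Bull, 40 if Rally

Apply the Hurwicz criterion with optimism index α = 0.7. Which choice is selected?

Value: 0.7·310 + 0.3·30 = 226
Balanced: 0.7·120 + 0.3·40 = 96
Hedged: 0.7·370 + 0.3·40 = 271
Growth: 0.7·320 + 0.3·10 = 227
Highest Hurwicz score = 271 → Hedged.

Hedged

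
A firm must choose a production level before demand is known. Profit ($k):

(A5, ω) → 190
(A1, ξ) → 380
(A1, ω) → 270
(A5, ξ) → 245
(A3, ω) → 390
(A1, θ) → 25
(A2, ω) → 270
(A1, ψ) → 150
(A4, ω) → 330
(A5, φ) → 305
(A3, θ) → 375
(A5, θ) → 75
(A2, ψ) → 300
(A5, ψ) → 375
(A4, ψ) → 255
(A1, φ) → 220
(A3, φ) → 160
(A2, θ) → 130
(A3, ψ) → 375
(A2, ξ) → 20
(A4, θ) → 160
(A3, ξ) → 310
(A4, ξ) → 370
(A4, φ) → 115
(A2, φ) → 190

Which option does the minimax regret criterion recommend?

Column bests: θ=375, φ=305, ψ=375, ω=390, ξ=380.
A1 regrets: 350, 85, 225, 120, 0 → max 350
A2 regrets: 245, 115, 75, 120, 360 → max 360
A3 regrets: 0, 145, 0, 0, 70 → max 145
A4 regrets: 215, 190, 120, 60, 10 → max 215
A5 regrets: 300, 0, 0, 200, 135 → max 300
Smallest max regret = 145 → A3.

A3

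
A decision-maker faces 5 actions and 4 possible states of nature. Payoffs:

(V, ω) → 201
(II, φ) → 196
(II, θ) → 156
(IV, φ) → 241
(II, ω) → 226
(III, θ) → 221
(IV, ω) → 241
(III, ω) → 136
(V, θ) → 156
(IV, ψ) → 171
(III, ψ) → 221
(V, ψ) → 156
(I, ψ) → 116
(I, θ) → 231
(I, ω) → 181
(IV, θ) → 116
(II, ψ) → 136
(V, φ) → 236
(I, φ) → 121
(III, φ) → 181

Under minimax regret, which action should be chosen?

V

Column bests: θ=231, φ=241, ψ=221, ω=241.
I regrets: 0, 120, 105, 60 → max 120
II regrets: 75, 45, 85, 15 → max 85
III regrets: 10, 60, 0, 105 → max 105
IV regrets: 115, 0, 50, 0 → max 115
V regrets: 75, 5, 65, 40 → max 75
Smallest max regret = 75 → V.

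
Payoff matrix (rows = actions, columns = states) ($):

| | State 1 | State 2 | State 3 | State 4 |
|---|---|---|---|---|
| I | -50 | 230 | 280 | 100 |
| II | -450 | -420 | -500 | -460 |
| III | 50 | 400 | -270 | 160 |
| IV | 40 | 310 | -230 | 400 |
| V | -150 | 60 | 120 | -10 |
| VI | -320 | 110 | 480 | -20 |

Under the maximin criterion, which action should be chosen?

I

Row minima: I=-50, II=-500, III=-270, IV=-230, V=-150, VI=-320
Best worst-case = -50 → I.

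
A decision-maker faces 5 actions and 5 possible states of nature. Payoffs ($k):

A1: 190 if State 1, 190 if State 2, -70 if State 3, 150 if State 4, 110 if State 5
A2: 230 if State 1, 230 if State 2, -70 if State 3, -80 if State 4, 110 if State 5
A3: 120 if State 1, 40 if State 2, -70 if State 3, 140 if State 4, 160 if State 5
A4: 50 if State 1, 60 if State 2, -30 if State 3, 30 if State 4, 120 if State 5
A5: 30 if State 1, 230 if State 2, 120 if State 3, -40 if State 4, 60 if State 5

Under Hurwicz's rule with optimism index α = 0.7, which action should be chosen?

A1: 0.7·190 + 0.3·(-70) = 112
A2: 0.7·230 + 0.3·(-80) = 137
A3: 0.7·160 + 0.3·(-70) = 91
A4: 0.7·120 + 0.3·(-30) = 75
A5: 0.7·230 + 0.3·(-40) = 149
Highest Hurwicz score = 149 → A5.

A5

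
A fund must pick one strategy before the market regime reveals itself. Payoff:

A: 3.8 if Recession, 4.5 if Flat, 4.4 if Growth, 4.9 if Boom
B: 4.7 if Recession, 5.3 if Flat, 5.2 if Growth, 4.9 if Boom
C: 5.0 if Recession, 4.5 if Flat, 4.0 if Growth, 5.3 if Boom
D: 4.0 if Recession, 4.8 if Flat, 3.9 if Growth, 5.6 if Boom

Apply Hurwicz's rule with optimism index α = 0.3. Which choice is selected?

B

A: 0.3·4.9 + 0.7·3.8 = 4.13
B: 0.3·5.3 + 0.7·4.7 = 4.88
C: 0.3·5.3 + 0.7·4.0 = 4.39
D: 0.3·5.6 + 0.7·3.9 = 4.41
Highest Hurwicz score = 4.88 → B.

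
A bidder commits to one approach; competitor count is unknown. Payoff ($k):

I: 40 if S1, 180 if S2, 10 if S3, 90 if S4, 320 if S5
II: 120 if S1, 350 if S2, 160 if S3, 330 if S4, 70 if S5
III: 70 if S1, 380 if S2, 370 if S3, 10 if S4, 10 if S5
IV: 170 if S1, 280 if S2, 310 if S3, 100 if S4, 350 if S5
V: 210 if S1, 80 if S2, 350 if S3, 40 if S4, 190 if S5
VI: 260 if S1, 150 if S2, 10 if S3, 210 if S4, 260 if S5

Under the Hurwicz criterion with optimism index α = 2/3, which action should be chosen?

IV

I: 2/3·320 + 1/3·10 = 650/3
II: 2/3·350 + 1/3·70 = 770/3
III: 2/3·380 + 1/3·10 = 770/3
IV: 2/3·350 + 1/3·100 = 800/3
V: 2/3·350 + 1/3·40 = 740/3
VI: 2/3·260 + 1/3·10 = 530/3
Highest Hurwicz score = 800/3 → IV.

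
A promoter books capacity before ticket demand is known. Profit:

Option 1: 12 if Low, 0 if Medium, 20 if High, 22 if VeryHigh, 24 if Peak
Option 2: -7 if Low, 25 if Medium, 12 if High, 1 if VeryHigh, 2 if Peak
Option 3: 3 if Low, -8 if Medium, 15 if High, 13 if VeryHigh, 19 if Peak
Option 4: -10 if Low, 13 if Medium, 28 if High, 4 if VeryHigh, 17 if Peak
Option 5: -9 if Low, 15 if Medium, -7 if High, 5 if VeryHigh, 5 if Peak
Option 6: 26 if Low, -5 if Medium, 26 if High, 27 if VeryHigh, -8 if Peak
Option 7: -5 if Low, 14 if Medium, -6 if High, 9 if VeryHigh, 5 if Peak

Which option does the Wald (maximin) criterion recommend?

Option 1

Row minima: Option 1=0, Option 2=-7, Option 3=-8, Option 4=-10, Option 5=-9, Option 6=-8, Option 7=-6
Best worst-case = 0 → Option 1.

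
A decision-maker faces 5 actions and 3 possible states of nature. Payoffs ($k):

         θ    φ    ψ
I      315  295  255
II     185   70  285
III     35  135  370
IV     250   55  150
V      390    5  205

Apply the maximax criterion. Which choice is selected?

V

Row maxima: I=315, II=285, III=370, IV=250, V=390
Best best-case = 390 → V.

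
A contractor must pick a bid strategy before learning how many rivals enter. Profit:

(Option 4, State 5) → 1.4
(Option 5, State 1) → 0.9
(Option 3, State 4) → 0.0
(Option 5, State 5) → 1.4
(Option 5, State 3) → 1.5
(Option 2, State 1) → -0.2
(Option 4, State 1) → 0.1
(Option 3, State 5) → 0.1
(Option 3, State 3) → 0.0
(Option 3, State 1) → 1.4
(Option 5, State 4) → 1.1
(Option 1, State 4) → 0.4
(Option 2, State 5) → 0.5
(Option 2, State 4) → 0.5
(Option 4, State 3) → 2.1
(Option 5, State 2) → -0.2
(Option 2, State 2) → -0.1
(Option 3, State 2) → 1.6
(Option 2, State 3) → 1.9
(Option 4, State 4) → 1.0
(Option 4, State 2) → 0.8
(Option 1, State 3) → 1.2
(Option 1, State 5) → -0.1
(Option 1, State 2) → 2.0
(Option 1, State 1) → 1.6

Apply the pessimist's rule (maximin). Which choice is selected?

Option 4

Row minima: Option 1=-0.1, Option 2=-0.2, Option 3=0.0, Option 4=0.1, Option 5=-0.2
Best worst-case = 0.1 → Option 4.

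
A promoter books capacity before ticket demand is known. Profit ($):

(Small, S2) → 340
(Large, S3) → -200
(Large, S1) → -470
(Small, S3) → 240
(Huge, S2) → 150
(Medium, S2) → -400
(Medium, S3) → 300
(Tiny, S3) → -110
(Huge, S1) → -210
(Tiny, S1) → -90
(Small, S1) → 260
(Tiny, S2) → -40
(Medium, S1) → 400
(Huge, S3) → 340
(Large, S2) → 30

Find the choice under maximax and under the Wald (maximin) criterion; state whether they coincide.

maximax → Medium; maximin → Small (disagree)

Row maxima: Tiny=-40, Small=340, Medium=400, Large=30, Huge=340
Best best-case = 400 → Medium.
Row minima: Tiny=-110, Small=240, Medium=-400, Large=-470, Huge=-210
Best worst-case = 240 → Small.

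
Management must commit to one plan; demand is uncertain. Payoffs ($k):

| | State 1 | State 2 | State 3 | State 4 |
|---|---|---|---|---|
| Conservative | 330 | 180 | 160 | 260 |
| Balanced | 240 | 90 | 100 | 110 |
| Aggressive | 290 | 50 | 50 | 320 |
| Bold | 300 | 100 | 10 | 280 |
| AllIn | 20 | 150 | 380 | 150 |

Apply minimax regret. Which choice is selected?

Column bests: State 1=330, State 2=180, State 3=380, State 4=320.
Conservative regrets: 0, 0, 220, 60 → max 220
Balanced regrets: 90, 90, 280, 210 → max 280
Aggressive regrets: 40, 130, 330, 0 → max 330
Bold regrets: 30, 80, 370, 40 → max 370
AllIn regrets: 310, 30, 0, 170 → max 310
Smallest max regret = 220 → Conservative.

Conservative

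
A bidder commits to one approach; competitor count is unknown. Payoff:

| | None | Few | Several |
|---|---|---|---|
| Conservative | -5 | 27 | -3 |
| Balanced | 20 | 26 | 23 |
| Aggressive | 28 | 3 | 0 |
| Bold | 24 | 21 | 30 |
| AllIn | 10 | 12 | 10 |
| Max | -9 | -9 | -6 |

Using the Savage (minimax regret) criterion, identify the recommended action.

Bold

Column bests: None=28, Few=27, Several=30.
Conservative regrets: 33, 0, 33 → max 33
Balanced regrets: 8, 1, 7 → max 8
Aggressive regrets: 0, 24, 30 → max 30
Bold regrets: 4, 6, 0 → max 6
AllIn regrets: 18, 15, 20 → max 20
Max regrets: 37, 36, 36 → max 37
Smallest max regret = 6 → Bold.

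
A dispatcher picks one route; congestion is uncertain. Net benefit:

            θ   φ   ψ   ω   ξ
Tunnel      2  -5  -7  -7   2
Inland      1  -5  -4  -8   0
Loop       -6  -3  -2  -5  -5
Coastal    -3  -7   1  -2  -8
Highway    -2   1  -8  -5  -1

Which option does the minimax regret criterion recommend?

Column bests: θ=2, φ=1, ψ=1, ω=-2, ξ=2.
Tunnel regrets: 0, 6, 8, 5, 0 → max 8
Inland regrets: 1, 6, 5, 6, 2 → max 6
Loop regrets: 8, 4, 3, 3, 7 → max 8
Coastal regrets: 5, 8, 0, 0, 10 → max 10
Highway regrets: 4, 0, 9, 3, 3 → max 9
Smallest max regret = 6 → Inland.

Inland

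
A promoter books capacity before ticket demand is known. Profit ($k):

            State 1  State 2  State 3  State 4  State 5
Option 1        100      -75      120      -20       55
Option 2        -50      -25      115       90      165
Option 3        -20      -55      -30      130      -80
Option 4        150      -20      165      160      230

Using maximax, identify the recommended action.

Option 4

Row maxima: Option 1=120, Option 2=165, Option 3=130, Option 4=230
Best best-case = 230 → Option 4.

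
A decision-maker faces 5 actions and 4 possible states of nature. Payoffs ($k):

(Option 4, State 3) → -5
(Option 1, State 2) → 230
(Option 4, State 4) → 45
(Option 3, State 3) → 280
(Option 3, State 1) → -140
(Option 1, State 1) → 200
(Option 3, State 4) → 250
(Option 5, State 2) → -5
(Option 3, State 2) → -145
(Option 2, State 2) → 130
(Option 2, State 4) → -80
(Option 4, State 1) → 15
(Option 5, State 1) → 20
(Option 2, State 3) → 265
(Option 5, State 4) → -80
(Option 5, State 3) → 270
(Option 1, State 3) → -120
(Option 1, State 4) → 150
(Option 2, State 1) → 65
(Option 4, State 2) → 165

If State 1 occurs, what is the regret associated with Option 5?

180

Best payoff under State 1 is 200.
Regret = 200 − 20 = 180.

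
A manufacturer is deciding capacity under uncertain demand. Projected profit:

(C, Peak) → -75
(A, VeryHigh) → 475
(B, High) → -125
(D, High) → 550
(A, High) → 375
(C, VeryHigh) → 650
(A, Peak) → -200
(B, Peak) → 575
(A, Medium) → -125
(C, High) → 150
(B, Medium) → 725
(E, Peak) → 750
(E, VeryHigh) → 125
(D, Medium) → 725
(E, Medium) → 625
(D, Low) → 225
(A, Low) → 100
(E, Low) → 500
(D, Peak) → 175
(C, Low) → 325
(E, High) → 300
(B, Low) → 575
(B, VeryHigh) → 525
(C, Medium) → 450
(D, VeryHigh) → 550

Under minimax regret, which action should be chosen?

Column bests: Low=575, Medium=725, High=550, VeryHigh=650, Peak=750.
A regrets: 475, 850, 175, 175, 950 → max 950
B regrets: 0, 0, 675, 125, 175 → max 675
C regrets: 250, 275, 400, 0, 825 → max 825
D regrets: 350, 0, 0, 100, 575 → max 575
E regrets: 75, 100, 250, 525, 0 → max 525
Smallest max regret = 525 → E.

E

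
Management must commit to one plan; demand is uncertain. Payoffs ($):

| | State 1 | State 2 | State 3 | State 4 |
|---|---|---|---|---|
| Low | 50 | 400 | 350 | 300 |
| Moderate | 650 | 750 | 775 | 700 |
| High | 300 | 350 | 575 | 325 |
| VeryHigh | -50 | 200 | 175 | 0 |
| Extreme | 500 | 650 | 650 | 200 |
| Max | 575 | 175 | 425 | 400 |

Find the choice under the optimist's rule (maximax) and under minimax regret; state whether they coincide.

Row maxima: Low=400, Moderate=775, High=575, VeryHigh=200, Extreme=650, Max=575
Best best-case = 775 → Moderate.
Column bests: State 1=650, State 2=750, State 3=775, State 4=700.
Low regrets: 600, 350, 425, 400 → max 600
Moderate regrets: 0, 0, 0, 0 → max 0
High regrets: 350, 400, 200, 375 → max 400
VeryHigh regrets: 700, 550, 600, 700 → max 700
Extreme regrets: 150, 100, 125, 500 → max 500
Max regrets: 75, 575, 350, 300 → max 575
Smallest max regret = 0 → Moderate.

maximax → Moderate; minimax regret → Moderate (agree)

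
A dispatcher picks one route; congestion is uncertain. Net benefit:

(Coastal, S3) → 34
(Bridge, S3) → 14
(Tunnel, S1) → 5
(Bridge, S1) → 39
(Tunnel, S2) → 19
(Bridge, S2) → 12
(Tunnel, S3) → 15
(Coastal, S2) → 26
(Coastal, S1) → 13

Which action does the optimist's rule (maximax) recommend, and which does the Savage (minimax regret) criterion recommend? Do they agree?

maximax → Bridge; minimax regret → Bridge (agree)

Row maxima: Bridge=39, Coastal=34, Tunnel=19
Best best-case = 39 → Bridge.
Column bests: S1=39, S2=26, S3=34.
Bridge regrets: 0, 14, 20 → max 20
Coastal regrets: 26, 0, 0 → max 26
Tunnel regrets: 34, 7, 19 → max 34
Smallest max regret = 20 → Bridge.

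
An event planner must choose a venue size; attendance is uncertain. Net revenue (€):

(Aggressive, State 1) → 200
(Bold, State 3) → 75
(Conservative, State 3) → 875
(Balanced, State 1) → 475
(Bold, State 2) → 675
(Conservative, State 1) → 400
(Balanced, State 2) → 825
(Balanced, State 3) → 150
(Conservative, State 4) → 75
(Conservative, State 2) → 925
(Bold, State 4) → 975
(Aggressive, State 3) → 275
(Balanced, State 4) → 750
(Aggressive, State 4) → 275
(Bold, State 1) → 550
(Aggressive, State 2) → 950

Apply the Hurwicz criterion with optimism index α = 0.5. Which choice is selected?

Aggressive

Conservative: 0.5·925 + 0.5·75 = 500
Balanced: 0.5·825 + 0.5·150 = 487.5
Aggressive: 0.5·950 + 0.5·200 = 575
Bold: 0.5·975 + 0.5·75 = 525
Highest Hurwicz score = 575 → Aggressive.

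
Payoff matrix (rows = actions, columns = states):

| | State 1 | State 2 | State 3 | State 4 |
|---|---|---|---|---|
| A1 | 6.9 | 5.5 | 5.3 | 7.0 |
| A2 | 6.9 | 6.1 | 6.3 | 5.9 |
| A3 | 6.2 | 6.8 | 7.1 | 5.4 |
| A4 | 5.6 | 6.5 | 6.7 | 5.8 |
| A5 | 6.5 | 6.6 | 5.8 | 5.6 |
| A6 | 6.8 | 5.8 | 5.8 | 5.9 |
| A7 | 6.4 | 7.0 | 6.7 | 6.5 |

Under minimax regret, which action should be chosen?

Column bests: State 1=6.9, State 2=7.0, State 3=7.1, State 4=7.0.
A1 regrets: 0.0, 1.5, 1.8, 0.0 → max 1.8
A2 regrets: 0.0, 0.9, 0.8, 1.1 → max 1.1
A3 regrets: 0.7, 0.2, 0.0, 1.6 → max 1.6
A4 regrets: 1.3, 0.5, 0.4, 1.2 → max 1.3
A5 regrets: 0.4, 0.4, 1.3, 1.4 → max 1.4
A6 regrets: 0.1, 1.2, 1.3, 1.1 → max 1.3
A7 regrets: 0.5, 0.0, 0.4, 0.5 → max 0.5
Smallest max regret = 0.5 → A7.

A7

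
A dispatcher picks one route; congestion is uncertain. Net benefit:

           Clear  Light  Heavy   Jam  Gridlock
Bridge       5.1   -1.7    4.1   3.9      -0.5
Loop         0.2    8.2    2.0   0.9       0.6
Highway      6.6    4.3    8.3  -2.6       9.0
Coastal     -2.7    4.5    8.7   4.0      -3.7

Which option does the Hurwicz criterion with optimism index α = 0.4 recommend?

Bridge: 0.4·5.1 + 0.6·(-1.7) = 1.02
Loop: 0.4·8.2 + 0.6·0.2 = 3.4
Highway: 0.4·9.0 + 0.6·(-2.6) = 2.04
Coastal: 0.4·8.7 + 0.6·(-3.7) = 1.26
Highest Hurwicz score = 3.4 → Loop.

Loop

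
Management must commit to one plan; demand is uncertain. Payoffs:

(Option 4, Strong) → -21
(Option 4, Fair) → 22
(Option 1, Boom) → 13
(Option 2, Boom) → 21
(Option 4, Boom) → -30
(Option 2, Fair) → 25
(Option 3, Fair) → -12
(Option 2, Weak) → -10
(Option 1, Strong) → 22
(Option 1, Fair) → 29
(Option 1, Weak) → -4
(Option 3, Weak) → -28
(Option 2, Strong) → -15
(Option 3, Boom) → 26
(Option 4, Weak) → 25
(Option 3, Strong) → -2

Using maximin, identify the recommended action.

Option 1

Row minima: Option 1=-4, Option 2=-15, Option 3=-28, Option 4=-30
Best worst-case = -4 → Option 1.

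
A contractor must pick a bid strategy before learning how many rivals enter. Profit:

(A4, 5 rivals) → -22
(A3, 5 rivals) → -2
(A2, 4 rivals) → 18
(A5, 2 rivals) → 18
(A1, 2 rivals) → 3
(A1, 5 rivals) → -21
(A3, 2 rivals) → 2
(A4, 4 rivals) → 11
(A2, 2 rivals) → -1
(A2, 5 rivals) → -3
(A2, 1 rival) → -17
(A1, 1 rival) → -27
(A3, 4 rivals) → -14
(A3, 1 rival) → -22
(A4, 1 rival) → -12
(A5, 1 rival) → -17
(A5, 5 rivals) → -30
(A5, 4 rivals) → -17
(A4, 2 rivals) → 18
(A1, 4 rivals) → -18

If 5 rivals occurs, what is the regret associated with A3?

0

Best payoff under 5 rivals is -2.
Regret = -2 − (-2) = 0.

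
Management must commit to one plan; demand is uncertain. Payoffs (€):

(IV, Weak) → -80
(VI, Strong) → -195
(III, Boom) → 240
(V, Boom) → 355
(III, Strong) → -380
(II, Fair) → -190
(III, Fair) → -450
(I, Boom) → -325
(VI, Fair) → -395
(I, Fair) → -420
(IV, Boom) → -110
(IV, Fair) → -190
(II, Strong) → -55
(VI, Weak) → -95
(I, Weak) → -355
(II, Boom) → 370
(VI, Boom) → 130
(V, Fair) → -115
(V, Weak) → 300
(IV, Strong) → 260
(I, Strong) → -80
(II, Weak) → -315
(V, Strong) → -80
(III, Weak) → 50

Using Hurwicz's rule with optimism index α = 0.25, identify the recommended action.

I: 0.25·(-80) + 0.75·(-420) = -335
II: 0.25·370 + 0.75·(-315) = -143.75
III: 0.25·240 + 0.75·(-450) = -277.5
IV: 0.25·260 + 0.75·(-190) = -77.5
V: 0.25·355 + 0.75·(-115) = 2.5
VI: 0.25·130 + 0.75·(-395) = -263.75
Highest Hurwicz score = 2.5 → V.

V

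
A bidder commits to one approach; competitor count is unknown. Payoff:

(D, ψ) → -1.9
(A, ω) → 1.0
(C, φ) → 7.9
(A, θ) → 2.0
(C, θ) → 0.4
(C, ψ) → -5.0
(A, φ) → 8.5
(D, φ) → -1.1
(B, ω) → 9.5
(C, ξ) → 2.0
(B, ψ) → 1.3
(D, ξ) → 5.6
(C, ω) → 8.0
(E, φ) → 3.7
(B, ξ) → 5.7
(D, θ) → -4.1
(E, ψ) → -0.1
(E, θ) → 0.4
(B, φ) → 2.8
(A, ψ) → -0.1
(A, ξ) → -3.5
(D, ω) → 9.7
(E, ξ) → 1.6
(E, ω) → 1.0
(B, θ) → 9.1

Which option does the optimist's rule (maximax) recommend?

D

Row maxima: A=8.5, B=9.5, C=8.0, D=9.7, E=3.7
Best best-case = 9.7 → D.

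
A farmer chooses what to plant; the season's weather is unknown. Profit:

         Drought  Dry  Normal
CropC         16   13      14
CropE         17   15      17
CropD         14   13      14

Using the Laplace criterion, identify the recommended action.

CropE

Row averages: CropC=43/3, CropE=49/3, CropD=41/3
Highest average = 49/3 → CropE.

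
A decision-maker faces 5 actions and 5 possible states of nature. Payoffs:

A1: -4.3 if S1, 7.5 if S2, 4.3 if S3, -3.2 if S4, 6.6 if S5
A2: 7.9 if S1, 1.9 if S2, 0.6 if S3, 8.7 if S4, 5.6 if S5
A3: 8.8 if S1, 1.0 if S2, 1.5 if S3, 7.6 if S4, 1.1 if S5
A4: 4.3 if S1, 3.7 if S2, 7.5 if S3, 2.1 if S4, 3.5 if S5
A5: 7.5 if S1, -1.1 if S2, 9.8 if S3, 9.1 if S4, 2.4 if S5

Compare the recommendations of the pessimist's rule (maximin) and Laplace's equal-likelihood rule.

Row minima: A1=-4.3, A2=0.6, A3=1.0, A4=2.1, A5=-1.1
Best worst-case = 2.1 → A4.
Row averages: A1=2.18, A2=4.94, A3=4, A4=4.22, A5=5.54
Highest average = 5.54 → A5.

maximin → A4; laplace → A5 (disagree)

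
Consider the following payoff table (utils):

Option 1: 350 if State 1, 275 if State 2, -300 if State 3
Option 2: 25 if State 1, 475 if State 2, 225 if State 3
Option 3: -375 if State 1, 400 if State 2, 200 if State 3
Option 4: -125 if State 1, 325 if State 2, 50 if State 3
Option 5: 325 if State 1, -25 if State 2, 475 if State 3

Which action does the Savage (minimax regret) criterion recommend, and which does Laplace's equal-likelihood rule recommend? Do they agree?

minimax regret → Option 2; laplace → Option 5 (disagree)

Column bests: State 1=350, State 2=475, State 3=475.
Option 1 regrets: 0, 200, 775 → max 775
Option 2 regrets: 325, 0, 250 → max 325
Option 3 regrets: 725, 75, 275 → max 725
Option 4 regrets: 475, 150, 425 → max 475
Option 5 regrets: 25, 500, 0 → max 500
Smallest max regret = 325 → Option 2.
Row averages: Option 1=325/3, Option 2=725/3, Option 3=75, Option 4=250/3, Option 5=775/3
Highest average = 775/3 → Option 5.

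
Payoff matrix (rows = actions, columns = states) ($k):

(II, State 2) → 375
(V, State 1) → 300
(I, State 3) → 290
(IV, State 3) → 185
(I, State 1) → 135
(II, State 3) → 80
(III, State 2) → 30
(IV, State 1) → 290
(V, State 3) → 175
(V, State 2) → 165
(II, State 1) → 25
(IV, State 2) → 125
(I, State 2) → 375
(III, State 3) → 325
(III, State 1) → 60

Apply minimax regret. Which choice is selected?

I

Column bests: State 1=300, State 2=375, State 3=325.
I regrets: 165, 0, 35 → max 165
II regrets: 275, 0, 245 → max 275
III regrets: 240, 345, 0 → max 345
IV regrets: 10, 250, 140 → max 250
V regrets: 0, 210, 150 → max 210
Smallest max regret = 165 → I.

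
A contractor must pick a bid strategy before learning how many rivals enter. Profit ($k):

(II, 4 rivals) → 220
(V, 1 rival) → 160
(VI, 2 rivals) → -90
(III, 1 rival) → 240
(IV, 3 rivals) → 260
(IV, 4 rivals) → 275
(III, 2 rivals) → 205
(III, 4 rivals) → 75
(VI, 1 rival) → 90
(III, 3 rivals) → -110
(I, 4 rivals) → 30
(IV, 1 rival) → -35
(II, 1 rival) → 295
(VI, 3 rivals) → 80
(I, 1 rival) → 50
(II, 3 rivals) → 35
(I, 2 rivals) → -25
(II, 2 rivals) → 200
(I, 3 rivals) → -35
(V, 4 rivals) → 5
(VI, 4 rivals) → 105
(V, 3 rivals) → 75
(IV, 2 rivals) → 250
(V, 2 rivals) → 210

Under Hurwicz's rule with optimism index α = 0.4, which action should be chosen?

II

I: 0.4·50 + 0.6·(-35) = -1
II: 0.4·295 + 0.6·35 = 139
III: 0.4·240 + 0.6·(-110) = 30
IV: 0.4·275 + 0.6·(-35) = 89
V: 0.4·210 + 0.6·5 = 87
VI: 0.4·105 + 0.6·(-90) = -12
Highest Hurwicz score = 139 → II.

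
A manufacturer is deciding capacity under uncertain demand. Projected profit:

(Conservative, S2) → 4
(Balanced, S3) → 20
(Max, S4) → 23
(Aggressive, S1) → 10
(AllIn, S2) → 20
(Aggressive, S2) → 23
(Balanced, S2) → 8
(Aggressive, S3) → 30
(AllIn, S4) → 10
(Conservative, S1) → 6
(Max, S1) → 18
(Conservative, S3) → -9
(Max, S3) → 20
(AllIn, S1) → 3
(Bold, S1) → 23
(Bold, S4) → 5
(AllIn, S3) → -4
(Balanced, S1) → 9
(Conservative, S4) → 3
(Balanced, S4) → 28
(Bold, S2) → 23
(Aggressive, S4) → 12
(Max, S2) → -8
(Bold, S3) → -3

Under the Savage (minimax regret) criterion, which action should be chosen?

Balanced

Column bests: S1=23, S2=23, S3=30, S4=28.
Conservative regrets: 17, 19, 39, 25 → max 39
Balanced regrets: 14, 15, 10, 0 → max 15
Aggressive regrets: 13, 0, 0, 16 → max 16
Bold regrets: 0, 0, 33, 23 → max 33
AllIn regrets: 20, 3, 34, 18 → max 34
Max regrets: 5, 31, 10, 5 → max 31
Smallest max regret = 15 → Balanced.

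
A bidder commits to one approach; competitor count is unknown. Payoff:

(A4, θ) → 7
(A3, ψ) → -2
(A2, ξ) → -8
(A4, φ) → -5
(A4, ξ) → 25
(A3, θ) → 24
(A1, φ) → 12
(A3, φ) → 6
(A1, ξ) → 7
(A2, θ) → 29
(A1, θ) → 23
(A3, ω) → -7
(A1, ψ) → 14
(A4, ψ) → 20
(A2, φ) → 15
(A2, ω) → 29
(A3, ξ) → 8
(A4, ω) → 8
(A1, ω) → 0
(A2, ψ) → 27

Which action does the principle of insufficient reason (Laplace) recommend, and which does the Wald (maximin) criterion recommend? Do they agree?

Row averages: A1=11.2, A2=18.4, A3=5.8, A4=11
Highest average = 18.4 → A2.
Row minima: A1=0, A2=-8, A3=-7, A4=-5
Best worst-case = 0 → A1.

laplace → A2; maximin → A1 (disagree)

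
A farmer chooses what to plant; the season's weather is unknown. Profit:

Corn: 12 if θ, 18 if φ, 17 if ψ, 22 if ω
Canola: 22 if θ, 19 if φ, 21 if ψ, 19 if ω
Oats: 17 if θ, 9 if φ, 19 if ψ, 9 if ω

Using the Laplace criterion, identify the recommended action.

Row averages: Corn=17.25, Canola=20.25, Oats=13.5
Highest average = 20.25 → Canola.

Canola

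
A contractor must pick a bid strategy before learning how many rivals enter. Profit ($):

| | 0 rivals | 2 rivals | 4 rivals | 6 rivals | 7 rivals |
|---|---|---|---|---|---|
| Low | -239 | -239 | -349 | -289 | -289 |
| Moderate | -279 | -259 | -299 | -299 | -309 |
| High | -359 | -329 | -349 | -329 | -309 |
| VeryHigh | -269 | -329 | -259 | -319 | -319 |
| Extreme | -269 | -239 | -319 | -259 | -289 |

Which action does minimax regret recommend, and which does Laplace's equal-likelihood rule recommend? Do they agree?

Column bests: 0 rivals=-239, 2 rivals=-239, 4 rivals=-259, 6 rivals=-259, 7 rivals=-289.
Low regrets: 0, 0, 90, 30, 0 → max 90
Moderate regrets: 40, 20, 40, 40, 20 → max 40
High regrets: 120, 90, 90, 70, 20 → max 120
VeryHigh regrets: 30, 90, 0, 60, 30 → max 90
Extreme regrets: 30, 0, 60, 0, 0 → max 60
Smallest max regret = 40 → Moderate.
Row averages: Low=-281, Moderate=-289, High=-335, VeryHigh=-299, Extreme=-275
Highest average = -275 → Extreme.

minimax regret → Moderate; laplace → Extreme (disagree)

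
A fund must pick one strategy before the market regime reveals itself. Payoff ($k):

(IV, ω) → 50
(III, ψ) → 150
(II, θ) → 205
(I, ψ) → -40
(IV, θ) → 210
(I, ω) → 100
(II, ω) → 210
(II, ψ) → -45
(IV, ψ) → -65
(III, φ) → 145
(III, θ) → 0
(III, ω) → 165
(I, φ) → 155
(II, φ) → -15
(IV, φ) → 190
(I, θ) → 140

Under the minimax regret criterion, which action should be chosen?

Column bests: θ=210, φ=190, ψ=150, ω=210.
I regrets: 70, 35, 190, 110 → max 190
II regrets: 5, 205, 195, 0 → max 205
III regrets: 210, 45, 0, 45 → max 210
IV regrets: 0, 0, 215, 160 → max 215
Smallest max regret = 190 → I.

I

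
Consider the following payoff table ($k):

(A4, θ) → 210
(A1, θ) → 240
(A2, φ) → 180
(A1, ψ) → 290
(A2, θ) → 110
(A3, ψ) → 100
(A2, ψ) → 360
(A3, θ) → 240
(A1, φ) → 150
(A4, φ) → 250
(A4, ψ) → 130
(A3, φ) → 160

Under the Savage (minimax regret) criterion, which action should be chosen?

Column bests: θ=240, φ=250, ψ=360.
A1 regrets: 0, 100, 70 → max 100
A2 regrets: 130, 70, 0 → max 130
A3 regrets: 0, 90, 260 → max 260
A4 regrets: 30, 0, 230 → max 230
Smallest max regret = 100 → A1.

A1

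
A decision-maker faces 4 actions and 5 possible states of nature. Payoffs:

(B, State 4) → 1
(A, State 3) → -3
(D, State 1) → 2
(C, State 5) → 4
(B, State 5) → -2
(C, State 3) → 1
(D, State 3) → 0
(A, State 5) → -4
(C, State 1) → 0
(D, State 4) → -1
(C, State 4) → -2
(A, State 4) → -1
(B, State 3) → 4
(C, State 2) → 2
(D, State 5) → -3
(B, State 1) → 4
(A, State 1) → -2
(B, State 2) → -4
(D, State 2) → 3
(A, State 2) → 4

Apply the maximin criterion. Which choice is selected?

C

Row minima: A=-4, B=-4, C=-2, D=-3
Best worst-case = -2 → C.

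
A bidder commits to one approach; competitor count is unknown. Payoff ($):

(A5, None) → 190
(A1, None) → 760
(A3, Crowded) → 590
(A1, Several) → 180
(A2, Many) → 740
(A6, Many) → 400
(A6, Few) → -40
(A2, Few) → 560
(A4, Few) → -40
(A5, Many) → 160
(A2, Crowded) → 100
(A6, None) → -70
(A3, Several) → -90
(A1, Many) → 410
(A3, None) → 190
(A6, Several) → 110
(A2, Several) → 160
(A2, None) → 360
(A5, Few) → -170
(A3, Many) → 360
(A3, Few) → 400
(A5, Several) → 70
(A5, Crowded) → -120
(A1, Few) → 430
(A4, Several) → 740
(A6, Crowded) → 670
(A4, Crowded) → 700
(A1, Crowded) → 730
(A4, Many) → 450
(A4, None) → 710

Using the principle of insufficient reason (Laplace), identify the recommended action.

Row averages: A1=502, A2=384, A3=290, A4=512, A5=26, A6=214
Highest average = 512 → A4.

A4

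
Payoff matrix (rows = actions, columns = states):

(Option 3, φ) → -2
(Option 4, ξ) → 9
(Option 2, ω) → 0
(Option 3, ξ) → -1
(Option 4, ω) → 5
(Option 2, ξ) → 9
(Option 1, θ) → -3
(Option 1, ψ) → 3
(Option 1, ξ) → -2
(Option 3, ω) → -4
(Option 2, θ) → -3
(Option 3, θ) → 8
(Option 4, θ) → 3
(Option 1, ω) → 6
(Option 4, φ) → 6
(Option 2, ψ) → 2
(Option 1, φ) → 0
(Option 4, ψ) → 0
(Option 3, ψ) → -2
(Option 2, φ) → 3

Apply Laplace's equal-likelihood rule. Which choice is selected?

Row averages: Option 1=0.8, Option 2=2.2, Option 3=-0.2, Option 4=4.6
Highest average = 4.6 → Option 4.

Option 4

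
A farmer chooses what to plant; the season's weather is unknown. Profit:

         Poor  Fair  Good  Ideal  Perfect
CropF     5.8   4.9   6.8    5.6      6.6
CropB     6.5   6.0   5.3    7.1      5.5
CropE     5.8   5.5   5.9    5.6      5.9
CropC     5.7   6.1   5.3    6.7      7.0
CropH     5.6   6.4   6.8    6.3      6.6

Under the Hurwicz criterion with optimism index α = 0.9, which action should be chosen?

CropF: 0.9·6.8 + 0.1·4.9 = 6.61
CropB: 0.9·7.1 + 0.1·5.3 = 6.92
CropE: 0.9·5.9 + 0.1·5.5 = 5.86
CropC: 0.9·7.0 + 0.1·5.3 = 6.83
CropH: 0.9·6.8 + 0.1·5.6 = 6.68
Highest Hurwicz score = 6.92 → CropB.

CropB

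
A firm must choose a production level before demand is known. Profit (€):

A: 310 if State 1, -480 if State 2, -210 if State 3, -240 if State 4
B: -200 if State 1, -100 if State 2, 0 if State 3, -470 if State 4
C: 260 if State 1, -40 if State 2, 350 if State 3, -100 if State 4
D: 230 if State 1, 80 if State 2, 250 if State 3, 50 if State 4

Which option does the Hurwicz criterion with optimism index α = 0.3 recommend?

A: 0.3·310 + 0.7·(-480) = -243
B: 0.3·0 + 0.7·(-470) = -329
C: 0.3·350 + 0.7·(-100) = 35
D: 0.3·250 + 0.7·50 = 110
Highest Hurwicz score = 110 → D.

D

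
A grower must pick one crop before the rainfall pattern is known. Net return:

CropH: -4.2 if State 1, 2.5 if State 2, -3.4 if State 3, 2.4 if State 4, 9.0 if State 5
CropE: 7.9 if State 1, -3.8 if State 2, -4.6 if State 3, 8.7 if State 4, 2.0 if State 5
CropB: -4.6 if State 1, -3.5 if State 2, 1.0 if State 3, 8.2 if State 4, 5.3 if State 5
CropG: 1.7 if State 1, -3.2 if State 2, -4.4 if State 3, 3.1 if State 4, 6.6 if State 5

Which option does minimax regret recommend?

CropG

Column bests: State 1=7.9, State 2=2.5, State 3=1.0, State 4=8.7, State 5=9.0.
CropH regrets: 12.1, 0.0, 4.4, 6.3, 0.0 → max 12.1
CropE regrets: 0.0, 6.3, 5.6, 0.0, 7.0 → max 7.0
CropB regrets: 12.5, 6.0, 0.0, 0.5, 3.7 → max 12.5
CropG regrets: 6.2, 5.7, 5.4, 5.6, 2.4 → max 6.2
Smallest max regret = 6.2 → CropG.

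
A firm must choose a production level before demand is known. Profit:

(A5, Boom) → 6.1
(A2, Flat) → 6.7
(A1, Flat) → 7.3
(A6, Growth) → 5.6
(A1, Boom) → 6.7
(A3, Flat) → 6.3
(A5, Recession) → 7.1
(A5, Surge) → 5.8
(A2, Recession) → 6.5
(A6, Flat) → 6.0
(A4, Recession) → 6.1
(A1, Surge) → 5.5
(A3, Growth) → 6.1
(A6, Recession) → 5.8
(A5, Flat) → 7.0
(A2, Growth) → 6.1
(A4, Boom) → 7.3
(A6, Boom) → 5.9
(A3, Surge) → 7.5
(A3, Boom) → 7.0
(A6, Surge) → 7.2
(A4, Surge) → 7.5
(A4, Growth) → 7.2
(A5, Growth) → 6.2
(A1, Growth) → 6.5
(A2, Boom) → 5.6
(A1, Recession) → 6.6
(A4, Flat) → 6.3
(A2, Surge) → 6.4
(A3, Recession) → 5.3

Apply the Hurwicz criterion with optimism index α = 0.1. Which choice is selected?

A4

A1: 0.1·7.3 + 0.9·5.5 = 5.68
A2: 0.1·6.7 + 0.9·5.6 = 5.71
A3: 0.1·7.5 + 0.9·5.3 = 5.52
A4: 0.1·7.5 + 0.9·6.1 = 6.24
A5: 0.1·7.1 + 0.9·5.8 = 5.93
A6: 0.1·7.2 + 0.9·5.6 = 5.76
Highest Hurwicz score = 6.24 → A4.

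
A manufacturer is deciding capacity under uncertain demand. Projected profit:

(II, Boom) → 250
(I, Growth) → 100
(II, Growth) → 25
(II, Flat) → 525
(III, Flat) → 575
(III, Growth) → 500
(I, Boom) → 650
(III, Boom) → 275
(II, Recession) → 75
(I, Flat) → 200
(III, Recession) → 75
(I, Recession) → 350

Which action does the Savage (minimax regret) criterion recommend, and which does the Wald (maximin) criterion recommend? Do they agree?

minimax regret → III; maximin → I (disagree)

Column bests: Recession=350, Flat=575, Growth=500, Boom=650.
I regrets: 0, 375, 400, 0 → max 400
II regrets: 275, 50, 475, 400 → max 475
III regrets: 275, 0, 0, 375 → max 375
Smallest max regret = 375 → III.
Row minima: I=100, II=25, III=75
Best worst-case = 100 → I.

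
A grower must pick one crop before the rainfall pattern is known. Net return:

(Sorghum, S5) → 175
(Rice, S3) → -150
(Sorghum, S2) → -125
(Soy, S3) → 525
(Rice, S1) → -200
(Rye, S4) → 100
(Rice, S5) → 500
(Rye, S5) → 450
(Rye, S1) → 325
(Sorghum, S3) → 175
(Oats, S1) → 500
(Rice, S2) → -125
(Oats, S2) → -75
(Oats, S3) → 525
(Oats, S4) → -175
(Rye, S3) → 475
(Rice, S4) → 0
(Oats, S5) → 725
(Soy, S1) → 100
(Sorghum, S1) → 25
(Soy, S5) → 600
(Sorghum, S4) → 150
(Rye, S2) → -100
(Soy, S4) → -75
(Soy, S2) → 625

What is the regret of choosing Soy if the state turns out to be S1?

400

Best payoff under S1 is 500.
Regret = 500 − 100 = 400.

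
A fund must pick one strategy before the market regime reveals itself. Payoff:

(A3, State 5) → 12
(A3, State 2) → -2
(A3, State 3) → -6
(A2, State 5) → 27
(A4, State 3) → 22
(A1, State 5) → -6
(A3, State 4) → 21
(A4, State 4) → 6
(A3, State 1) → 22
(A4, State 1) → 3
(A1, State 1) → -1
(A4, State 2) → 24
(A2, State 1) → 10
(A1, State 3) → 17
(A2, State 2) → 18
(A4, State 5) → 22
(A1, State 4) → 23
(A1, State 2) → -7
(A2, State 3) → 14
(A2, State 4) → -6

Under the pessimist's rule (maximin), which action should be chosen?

Row minima: A1=-7, A2=-6, A3=-6, A4=3
Best worst-case = 3 → A4.

A4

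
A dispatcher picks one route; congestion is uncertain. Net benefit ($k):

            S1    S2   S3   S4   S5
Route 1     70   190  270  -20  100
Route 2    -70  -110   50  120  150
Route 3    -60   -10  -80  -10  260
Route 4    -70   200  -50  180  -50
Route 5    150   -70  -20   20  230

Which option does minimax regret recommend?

Route 1

Column bests: S1=150, S2=200, S3=270, S4=180, S5=260.
Route 1 regrets: 80, 10, 0, 200, 160 → max 200
Route 2 regrets: 220, 310, 220, 60, 110 → max 310
Route 3 regrets: 210, 210, 350, 190, 0 → max 350
Route 4 regrets: 220, 0, 320, 0, 310 → max 320
Route 5 regrets: 0, 270, 290, 160, 30 → max 290
Smallest max regret = 200 → Route 1.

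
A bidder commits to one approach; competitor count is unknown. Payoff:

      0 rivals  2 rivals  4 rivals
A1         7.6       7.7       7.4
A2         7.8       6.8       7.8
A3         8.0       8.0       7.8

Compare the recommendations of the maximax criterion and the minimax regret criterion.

Row maxima: A1=7.7, A2=7.8, A3=8.0
Best best-case = 8.0 → A3.
Column bests: 0 rivals=8.0, 2 rivals=8.0, 4 rivals=7.8.
A1 regrets: 0.4, 0.3, 0.4 → max 0.4
A2 regrets: 0.2, 1.2, 0.0 → max 1.2
A3 regrets: 0.0, 0.0, 0.0 → max 0.0
Smallest max regret = 0.0 → A3.

maximax → A3; minimax regret → A3 (agree)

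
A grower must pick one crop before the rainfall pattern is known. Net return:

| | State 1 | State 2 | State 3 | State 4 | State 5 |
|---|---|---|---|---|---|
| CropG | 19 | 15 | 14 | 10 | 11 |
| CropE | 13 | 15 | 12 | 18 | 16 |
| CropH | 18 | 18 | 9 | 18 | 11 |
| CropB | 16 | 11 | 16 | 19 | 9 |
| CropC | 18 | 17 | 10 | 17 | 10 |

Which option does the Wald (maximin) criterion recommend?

Row minima: CropG=10, CropE=12, CropH=9, CropB=9, CropC=10
Best worst-case = 12 → CropE.

CropE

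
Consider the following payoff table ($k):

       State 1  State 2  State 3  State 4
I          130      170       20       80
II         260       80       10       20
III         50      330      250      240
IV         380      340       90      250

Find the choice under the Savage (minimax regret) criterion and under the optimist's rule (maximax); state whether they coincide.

minimax regret → IV; maximax → IV (agree)

Column bests: State 1=380, State 2=340, State 3=250, State 4=250.
I regrets: 250, 170, 230, 170 → max 250
II regrets: 120, 260, 240, 230 → max 260
III regrets: 330, 10, 0, 10 → max 330
IV regrets: 0, 0, 160, 0 → max 160
Smallest max regret = 160 → IV.
Row maxima: I=170, II=260, III=330, IV=380
Best best-case = 380 → IV.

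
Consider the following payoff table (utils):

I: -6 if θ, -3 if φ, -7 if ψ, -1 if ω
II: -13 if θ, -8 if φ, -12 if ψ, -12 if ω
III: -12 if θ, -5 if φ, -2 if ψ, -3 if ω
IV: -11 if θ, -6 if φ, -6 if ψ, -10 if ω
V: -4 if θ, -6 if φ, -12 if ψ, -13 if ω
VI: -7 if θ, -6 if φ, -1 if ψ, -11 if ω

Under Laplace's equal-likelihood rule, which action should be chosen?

Row averages: I=-4.25, II=-11.25, III=-5.5, IV=-8.25, V=-8.75, VI=-6.25
Highest average = -4.25 → I.

I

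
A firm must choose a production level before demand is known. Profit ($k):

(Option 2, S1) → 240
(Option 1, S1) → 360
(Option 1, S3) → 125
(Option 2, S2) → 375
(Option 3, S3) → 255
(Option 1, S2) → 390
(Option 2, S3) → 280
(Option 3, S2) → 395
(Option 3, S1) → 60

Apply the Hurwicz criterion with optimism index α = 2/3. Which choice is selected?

Option 1: 2/3·390 + 1/3·125 = 905/3
Option 2: 2/3·375 + 1/3·240 = 330
Option 3: 2/3·395 + 1/3·60 = 850/3
Highest Hurwicz score = 330 → Option 2.

Option 2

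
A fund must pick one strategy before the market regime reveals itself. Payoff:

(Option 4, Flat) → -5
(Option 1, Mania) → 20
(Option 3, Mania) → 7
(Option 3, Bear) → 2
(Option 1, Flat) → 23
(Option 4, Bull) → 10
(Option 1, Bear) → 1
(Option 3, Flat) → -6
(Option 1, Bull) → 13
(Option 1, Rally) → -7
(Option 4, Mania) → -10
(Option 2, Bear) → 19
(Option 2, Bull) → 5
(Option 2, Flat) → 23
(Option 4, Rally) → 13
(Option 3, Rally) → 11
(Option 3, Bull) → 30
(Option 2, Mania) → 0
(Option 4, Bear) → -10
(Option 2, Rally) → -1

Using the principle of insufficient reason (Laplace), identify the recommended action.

Option 1

Row averages: Option 1=10, Option 2=9.2, Option 3=8.8, Option 4=-0.4
Highest average = 10 → Option 1.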